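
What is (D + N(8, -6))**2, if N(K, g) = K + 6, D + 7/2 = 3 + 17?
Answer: 3721/4 ≈ 930.25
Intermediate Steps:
D = 33/2 (D = -7/2 + (3 + 17) = -7/2 + 20 = 33/2 ≈ 16.500)
N(K, g) = 6 + K
(D + N(8, -6))**2 = (33/2 + (6 + 8))**2 = (33/2 + 14)**2 = (61/2)**2 = 3721/4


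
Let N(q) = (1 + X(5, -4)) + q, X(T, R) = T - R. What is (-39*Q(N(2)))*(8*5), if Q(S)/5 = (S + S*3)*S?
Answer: -4492800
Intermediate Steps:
N(q) = 10 + q (N(q) = (1 + (5 - 1*(-4))) + q = (1 + (5 + 4)) + q = (1 + 9) + q = 10 + q)
Q(S) = 20*S**2 (Q(S) = 5*((S + S*3)*S) = 5*((S + 3*S)*S) = 5*((4*S)*S) = 5*(4*S**2) = 20*S**2)
(-39*Q(N(2)))*(8*5) = (-780*(10 + 2)**2)*(8*5) = -780*12**2*40 = -780*144*40 = -39*2880*40 = -112320*40 = -4492800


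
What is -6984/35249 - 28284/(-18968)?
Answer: 216127551/167150758 ≈ 1.2930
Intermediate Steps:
-6984/35249 - 28284/(-18968) = -6984*1/35249 - 28284*(-1/18968) = -6984/35249 + 7071/4742 = 216127551/167150758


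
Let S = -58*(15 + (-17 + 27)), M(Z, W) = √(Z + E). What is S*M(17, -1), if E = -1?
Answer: -5800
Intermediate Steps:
M(Z, W) = √(-1 + Z) (M(Z, W) = √(Z - 1) = √(-1 + Z))
S = -1450 (S = -58*(15 + 10) = -58*25 = -1450)
S*M(17, -1) = -1450*√(-1 + 17) = -1450*√16 = -1450*4 = -5800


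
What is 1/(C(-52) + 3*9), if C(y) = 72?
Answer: 1/99 ≈ 0.010101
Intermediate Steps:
1/(C(-52) + 3*9) = 1/(72 + 3*9) = 1/(72 + 27) = 1/99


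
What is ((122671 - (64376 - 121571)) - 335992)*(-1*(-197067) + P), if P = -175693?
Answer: -3337037124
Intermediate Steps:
((122671 - (64376 - 121571)) - 335992)*(-1*(-197067) + P) = ((122671 - (64376 - 121571)) - 335992)*(-1*(-197067) - 175693) = ((122671 - 1*(-57195)) - 335992)*(197067 - 175693) = ((122671 + 57195) - 335992)*21374 = (179866 - 335992)*21374 = -156126*21374 = -3337037124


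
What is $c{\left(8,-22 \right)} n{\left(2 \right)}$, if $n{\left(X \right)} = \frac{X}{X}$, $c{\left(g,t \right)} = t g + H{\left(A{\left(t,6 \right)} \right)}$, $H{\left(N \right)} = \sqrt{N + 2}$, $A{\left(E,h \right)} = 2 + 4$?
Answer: $-176 + 2 \sqrt{2} \approx -173.17$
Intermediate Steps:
$A{\left(E,h \right)} = 6$
$H{\left(N \right)} = \sqrt{2 + N}$
$c{\left(g,t \right)} = 2 \sqrt{2} + g t$ ($c{\left(g,t \right)} = t g + \sqrt{2 + 6} = g t + \sqrt{8} = g t + 2 \sqrt{2} = 2 \sqrt{2} + g t$)
$n{\left(X \right)} = 1$
$c{\left(8,-22 \right)} n{\left(2 \right)} = \left(2 \sqrt{2} + 8 \left(-22\right)\right) 1 = \left(2 \sqrt{2} - 176\right) 1 = \left(-176 + 2 \sqrt{2}\right) 1 = -176 + 2 \sqrt{2}$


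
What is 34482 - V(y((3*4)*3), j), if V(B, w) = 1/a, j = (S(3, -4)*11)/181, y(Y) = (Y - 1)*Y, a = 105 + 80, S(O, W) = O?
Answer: 6379169/185 ≈ 34482.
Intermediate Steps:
a = 185
y(Y) = Y*(-1 + Y) (y(Y) = (-1 + Y)*Y = Y*(-1 + Y))
j = 33/181 (j = (3*11)/181 = 33*(1/181) = 33/181 ≈ 0.18232)
V(B, w) = 1/185
34482 - V(y((3*4)*3), j) = 34482 - 1*1/185 = 34482 - 1/185 = 6379169/185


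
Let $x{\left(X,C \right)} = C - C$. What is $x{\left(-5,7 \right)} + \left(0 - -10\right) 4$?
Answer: $40$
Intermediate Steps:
$x{\left(X,C \right)} = 0$
$x{\left(-5,7 \right)} + \left(0 - -10\right) 4 = 0 + \left(0 - -10\right) 4 = 0 + \left(0 + 10\right) 4 = 0 + 10 \cdot 4 = 0 + 40 = 40$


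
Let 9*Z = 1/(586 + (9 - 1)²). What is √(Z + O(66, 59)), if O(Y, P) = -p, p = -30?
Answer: √4563026/390 ≈ 5.4772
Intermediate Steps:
O(Y, P) = 30 (O(Y, P) = -1*(-30) = 30)
Z = 1/5850 (Z = 1/(9*(586 + (9 - 1)²)) = 1/(9*(586 + 8²)) = 1/(9*(586 + 64)) = (⅑)/650 = (⅑)*(1/650) = 1/5850 ≈ 0.00017094)
√(Z + O(66, 59)) = √(1/5850 + 30) = √(175501/5850) = √4563026/390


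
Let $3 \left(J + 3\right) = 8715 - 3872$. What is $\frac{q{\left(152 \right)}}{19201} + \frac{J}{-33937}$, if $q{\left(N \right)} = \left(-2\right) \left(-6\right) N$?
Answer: $\frac{92885630}{1954873011} \approx 0.047515$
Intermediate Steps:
$J = \frac{4834}{3}$ ($J = -3 + \frac{8715 - 3872}{3} = -3 + \frac{1}{3} \cdot 4843 = -3 + \frac{4843}{3} = \frac{4834}{3} \approx 1611.3$)
$q{\left(N \right)} = 12 N$
$\frac{q{\left(152 \right)}}{19201} + \frac{J}{-33937} = \frac{12 \cdot 152}{19201} + \frac{4834}{3 \left(-33937\right)} = 1824 \cdot \frac{1}{19201} + \frac{4834}{3} \left(- \frac{1}{33937}\right) = \frac{1824}{19201} - \frac{4834}{101811} = \frac{92885630}{1954873011}$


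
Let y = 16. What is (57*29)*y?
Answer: 26448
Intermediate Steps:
(57*29)*y = (57*29)*16 = 1653*16 = 26448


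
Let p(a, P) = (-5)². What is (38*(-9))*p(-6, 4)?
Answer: -8550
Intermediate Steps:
p(a, P) = 25
(38*(-9))*p(-6, 4) = (38*(-9))*25 = -342*25 = -8550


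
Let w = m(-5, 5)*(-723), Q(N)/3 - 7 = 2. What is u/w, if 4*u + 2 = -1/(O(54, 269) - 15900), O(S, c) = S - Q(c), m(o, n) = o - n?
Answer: -6349/91809432 ≈ -6.9154e-5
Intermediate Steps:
Q(N) = 27 (Q(N) = 21 + 3*2 = 21 + 6 = 27)
O(S, c) = -27 + S (O(S, c) = S - 1*27 = S - 27 = -27 + S)
w = 7230 (w = (-5 - 1*5)*(-723) = (-5 - 5)*(-723) = -10*(-723) = 7230)
u = -31745/63492 (u = -1/2 + (-1/((-27 + 54) - 15900))/4 = -1/2 + (-1/(27 - 15900))/4 = -1/2 + (-1/(-15873))/4 = -1/2 + (-1*(-1/15873))/4 = -1/2 + (1/4)*(1/15873) = -1/2 + 1/63492 = -31745/63492 ≈ -0.49998)
u/w = -31745/63492/7230 = -31745/63492*1/7230 = -6349/91809432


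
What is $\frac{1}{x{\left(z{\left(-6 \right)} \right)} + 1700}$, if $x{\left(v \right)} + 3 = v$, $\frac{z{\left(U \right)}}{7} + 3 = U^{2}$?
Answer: $\frac{1}{1928} \approx 0.00051867$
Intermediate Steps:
$z{\left(U \right)} = -21 + 7 U^{2}$
$x{\left(v \right)} = -3 + v$
$\frac{1}{x{\left(z{\left(-6 \right)} \right)} + 1700} = \frac{1}{\left(-3 - \left(21 - 7 \left(-6\right)^{2}\right)\right) + 1700} = \frac{1}{\left(-3 + \left(-21 + 7 \cdot 36\right)\right) + 1700} = \frac{1}{\left(-3 + \left(-21 + 252\right)\right) + 1700} = \frac{1}{\left(-3 + 231\right) + 1700} = \frac{1}{228 + 1700} = \frac{1}{1928}$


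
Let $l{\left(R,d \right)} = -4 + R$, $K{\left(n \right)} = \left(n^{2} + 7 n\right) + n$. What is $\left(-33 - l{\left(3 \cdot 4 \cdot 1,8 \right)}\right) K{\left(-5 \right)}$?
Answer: $615$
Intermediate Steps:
$K{\left(n \right)} = n^{2} + 8 n$
$\left(-33 - l{\left(3 \cdot 4 \cdot 1,8 \right)}\right) K{\left(-5 \right)} = \left(-33 - \left(-4 + 3 \cdot 4 \cdot 1\right)\right) \left(- 5 \left(8 - 5\right)\right) = \left(-33 - \left(-4 + 12 \cdot 1\right)\right) \left(\left(-5\right) 3\right) = \left(-33 - \left(-4 + 12\right)\right) \left(-15\right) = \left(-33 - 8\right) \left(-15\right) = \left(-41\right) \left(-15\right) = 615$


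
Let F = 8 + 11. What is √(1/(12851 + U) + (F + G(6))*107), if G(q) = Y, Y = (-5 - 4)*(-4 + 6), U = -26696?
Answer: 17*√70969470/13845 ≈ 10.344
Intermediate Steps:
Y = -18 (Y = -9*2 = -18)
F = 19
G(q) = -18
√(1/(12851 + U) + (F + G(6))*107) = √(1/(12851 - 26696) + (19 - 18)*107) = √(1/(-13845) + 1*107) = √(-1/13845 + 107) = √(1481414/13845) = 17*√70969470/13845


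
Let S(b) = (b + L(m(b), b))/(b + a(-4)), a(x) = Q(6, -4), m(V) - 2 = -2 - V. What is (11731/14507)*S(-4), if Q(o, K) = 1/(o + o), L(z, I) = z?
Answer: 0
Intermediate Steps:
m(V) = -V (m(V) = 2 + (-2 - V) = -V)
Q(o, K) = 1/(2*o)
a(x) = 1/12 (a(x) = (½)/6 = (½)*(⅙) = 1/12)
S(b) = 0 (S(b) = (b - b)/(b + 1/12) = 0/(1/12 + b) = 0)
(11731/14507)*S(-4) = (11731/14507)*0 = 0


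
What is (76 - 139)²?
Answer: 3969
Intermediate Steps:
(76 - 139)² = (-63)² = 3969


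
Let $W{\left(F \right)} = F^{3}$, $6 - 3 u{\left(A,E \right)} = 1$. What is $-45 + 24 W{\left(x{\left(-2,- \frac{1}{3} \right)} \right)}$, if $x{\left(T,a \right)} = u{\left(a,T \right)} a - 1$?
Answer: $- \frac{32887}{243} \approx -135.34$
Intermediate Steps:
$u{\left(A,E \right)} = \frac{5}{3}$ ($u{\left(A,E \right)} = 2 - \frac{1}{3} = \frac{5}{3}$)
$x{\left(T,a \right)} = -1 + \frac{5 a}{3}$ ($x{\left(T,a \right)} = \frac{5 a}{3} - 1 = -1 + \frac{5 a}{3}$)
$-45 + 24 W{\left(x{\left(-2,- \frac{1}{3} \right)} \right)} = -45 + 24 \left(-1 + \frac{5 \left(- \frac{1}{3}\right)}{3}\right)^{3} = -45 + 24 \left(-1 + \frac{5 \left(\left(-1\right) \frac{1}{3}\right)}{3}\right)^{3} = -45 + 24 \left(-1 + \frac{5}{3} \left(- \frac{1}{3}\right)\right)^{3} = -45 + 24 \left(-1 - \frac{5}{9}\right)^{3} = -45 + 24 \left(- \frac{14}{9}\right)^{3} = -45 + 24 \left(- \frac{2744}{729}\right) = -45 - \frac{21952}{243} = - \frac{32887}{243}$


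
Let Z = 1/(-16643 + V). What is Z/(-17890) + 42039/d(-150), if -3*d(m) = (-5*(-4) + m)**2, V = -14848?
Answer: -7105103747993/952102043100 ≈ -7.4625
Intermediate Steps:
d(m) = -(20 + m)**2/3 (d(m) = -(-5*(-4) + m)**2/3 = -(20 + m)**2/3)
Z = -1/31491 (Z = 1/(-16643 - 14848) = 1/(-31491) = -1/31491 ≈ -3.1755e-5)
Z/(-17890) + 42039/d(-150) = -1/31491/(-17890) + 42039/((-(20 - 150)**2/3)) = -1/31491*(-1/17890) + 42039/((-1/3*(-130)**2)) = 1/563373990 + 42039/((-1/3*16900)) = 1/563373990 + 42039/(-16900/3) = 1/563373990 + 42039*(-3/16900) = 1/563373990 - 126117/16900 = -7105103747993/952102043100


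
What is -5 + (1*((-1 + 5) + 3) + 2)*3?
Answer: 22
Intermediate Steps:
-5 + (1*((-1 + 5) + 3) + 2)*3 = -5 + (1*(4 + 3) + 2)*3 = -5 + (1*7 + 2)*3 = -5 + (7 + 2)*3 = -5 + 9*3 = -5 + 27 = 22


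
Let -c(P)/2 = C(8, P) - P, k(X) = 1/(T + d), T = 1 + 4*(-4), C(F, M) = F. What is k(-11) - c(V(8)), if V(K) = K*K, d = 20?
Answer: -559/5 ≈ -111.80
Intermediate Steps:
T = -15 (T = 1 - 16 = -15)
k(X) = 1/5 (k(X) = 1/(-15 + 20) = 1/5)
V(K) = K**2
c(P) = -16 + 2*P (c(P) = -2*(8 - P) = -16 + 2*P)
k(-11) - c(V(8)) = 1/5 - (-16 + 2*8**2) = 1/5 - (-16 + 2*64) = 1/5 - (-16 + 128) = 1/5 - 1*112 = 1/5 - 112 = -559/5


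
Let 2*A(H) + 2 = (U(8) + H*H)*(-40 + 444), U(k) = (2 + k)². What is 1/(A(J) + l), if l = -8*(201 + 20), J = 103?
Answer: 1/2161449 ≈ 4.6265e-7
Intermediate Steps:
l = -1768 (l = -8*221 = -1768)
A(H) = 20199 + 202*H² (A(H) = -1 + (((2 + 8)² + H*H)*(-40 + 444))/2 = -1 + ((10² + H²)*404)/2 = -1 + ((100 + H²)*404)/2 = -1 + (40400 + 404*H²)/2 = -1 + (20200 + 202*H²) = 20199 + 202*H²)
1/(A(J) + l) = 1/((20199 + 202*103²) - 1768) = 1/((20199 + 202*10609) - 1768) = 1/((20199 + 2143018) - 1768) = 1/(2163217 - 1768) = 1/2161449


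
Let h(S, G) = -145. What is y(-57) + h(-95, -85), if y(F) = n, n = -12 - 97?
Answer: -254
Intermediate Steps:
n = -109
y(F) = -109
y(-57) + h(-95, -85) = -109 - 145 = -254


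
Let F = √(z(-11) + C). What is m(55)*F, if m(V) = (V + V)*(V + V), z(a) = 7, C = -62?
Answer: 12100*I*√55 ≈ 89736.0*I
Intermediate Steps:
m(V) = 4*V² (m(V) = (2*V)*(2*V) = 4*V²)
F = I*√55 (F = √(7 - 62) = √(-55) = I*√55 ≈ 7.4162*I)
m(55)*F = (4*55²)*(I*√55) = (4*3025)*(I*√55) = 12100*(I*√55) = 12100*I*√55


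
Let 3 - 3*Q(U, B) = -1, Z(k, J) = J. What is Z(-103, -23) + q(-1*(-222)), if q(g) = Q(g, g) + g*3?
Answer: 1933/3 ≈ 644.33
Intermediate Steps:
Q(U, B) = 4/3 (Q(U, B) = 1 - 1/3*(-1) = 1 + 1/3 = 4/3)
q(g) = 4/3 + 3*g (q(g) = 4/3 + g*3 = 4/3 + 3*g)
Z(-103, -23) + q(-1*(-222)) = -23 + (4/3 + 3*(-1*(-222))) = -23 + (4/3 + 3*222) = -23 + (4/3 + 666) = -23 + 2002/3 = 1933/3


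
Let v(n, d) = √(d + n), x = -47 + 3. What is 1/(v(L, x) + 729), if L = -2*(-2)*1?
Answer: 729/531481 - 2*I*√10/531481 ≈ 0.0013716 - 1.19e-5*I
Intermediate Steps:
x = -44
L = 4 (L = 4*1 = 4)
1/(v(L, x) + 729) = 1/(√(-44 + 4) + 729) = 1/(√(-40) + 729) = 1/(2*I*√10 + 729) = 1/(729 + 2*I*√10)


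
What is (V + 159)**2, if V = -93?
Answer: 4356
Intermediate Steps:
(V + 159)**2 = (-93 + 159)**2 = 66**2 = 4356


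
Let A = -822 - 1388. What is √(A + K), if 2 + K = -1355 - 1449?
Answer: 2*I*√1254 ≈ 70.824*I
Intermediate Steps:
K = -2806 (K = -2 + (-1355 - 1449) = -2 - 2804 = -2806)
A = -2210
√(A + K) = √(-2210 - 2806) = √(-5016) = 2*I*√1254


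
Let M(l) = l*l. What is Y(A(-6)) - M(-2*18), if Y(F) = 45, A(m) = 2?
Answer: -1251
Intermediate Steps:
M(l) = l²
Y(A(-6)) - M(-2*18) = 45 - (-2*18)² = 45 - 1*(-36)² = 45 - 1*1296 = 45 - 1296 = -1251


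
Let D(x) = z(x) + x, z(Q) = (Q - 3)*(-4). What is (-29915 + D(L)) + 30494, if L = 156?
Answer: 123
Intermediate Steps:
z(Q) = 12 - 4*Q (z(Q) = (-3 + Q)*(-4) = 12 - 4*Q)
D(x) = 12 - 3*x (D(x) = (12 - 4*x) + x = 12 - 3*x)
(-29915 + D(L)) + 30494 = (-29915 + (12 - 3*156)) + 30494 = (-29915 + (12 - 468)) + 30494 = (-29915 - 456) + 30494 = -30371 + 30494 = 123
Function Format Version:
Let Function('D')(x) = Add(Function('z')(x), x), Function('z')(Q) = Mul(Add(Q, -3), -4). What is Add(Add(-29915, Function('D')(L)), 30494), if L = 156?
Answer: 123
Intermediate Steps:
Function('z')(Q) = Add(12, Mul(-4, Q)) (Function('z')(Q) = Mul(Add(-3, Q), -4) = Add(12, Mul(-4, Q)))
Function('D')(x) = Add(12, Mul(-3, x)) (Function('D')(x) = Add(Add(12, Mul(-4, x)), x) = Add(12, Mul(-3, x)))
Add(Add(-29915, Function('D')(L)), 30494) = Add(Add(-29915, Add(12, Mul(-3, 156))), 30494) = Add(Add(-29915, Add(12, -468)), 30494) = Add(Add(-29915, -456), 30494) = Add(-30371, 30494) = 123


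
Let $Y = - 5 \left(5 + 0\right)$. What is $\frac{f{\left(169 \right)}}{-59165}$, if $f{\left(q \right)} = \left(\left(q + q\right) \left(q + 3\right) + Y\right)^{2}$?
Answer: $- \frac{3376888321}{59165} \approx -57076.0$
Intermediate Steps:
$Y = -25$ ($Y = \left(-5\right) 5 = -25$)
$f{\left(q \right)} = \left(-25 + 2 q \left(3 + q\right)\right)^{2}$ ($f{\left(q \right)} = \left(\left(q + q\right) \left(q + 3\right) - 25\right)^{2} = \left(2 q \left(3 + q\right) - 25\right)^{2} = \left(-25 + 2 q \left(3 + q\right)\right)^{2}$)
$\frac{f{\left(169 \right)}}{-59165} = \frac{\left(-25 + 2 \cdot 169^{2} + 6 \cdot 169\right)^{2}}{-59165} = \left(-25 + 2 \cdot 28561 + 1014\right)^{2} \left(- \frac{1}{59165}\right) = \left(-25 + 57122 + 1014\right)^{2} \left(- \frac{1}{59165}\right) = 58111^{2} \left(- \frac{1}{59165}\right) = 3376888321 \left(- \frac{1}{59165}\right) = - \frac{3376888321}{59165}$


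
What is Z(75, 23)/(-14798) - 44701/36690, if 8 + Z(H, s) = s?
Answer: -165508937/135734655 ≈ -1.2194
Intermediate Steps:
Z(H, s) = -8 + s
Z(75, 23)/(-14798) - 44701/36690 = (-8 + 23)/(-14798) - 44701/36690 = 15*(-1/14798) - 44701*1/36690 = -15/14798 - 44701/36690 = -165508937/135734655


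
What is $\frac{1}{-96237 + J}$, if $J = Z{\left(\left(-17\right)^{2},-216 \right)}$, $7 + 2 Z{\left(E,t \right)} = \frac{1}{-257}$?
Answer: $- \frac{257}{24733809} \approx -1.0391 \cdot 10^{-5}$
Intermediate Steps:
$Z{\left(E,t \right)} = - \frac{900}{257}$ ($Z{\left(E,t \right)} = - \frac{7}{2} + \frac{1}{2 \left(-257\right)} = - \frac{7}{2} + \frac{1}{2} \left(- \frac{1}{257}\right) = - \frac{7}{2} - \frac{1}{514} = - \frac{900}{257}$)
$J = - \frac{900}{257} \approx -3.5019$
$\frac{1}{-96237 + J} = \frac{1}{-96237 - \frac{900}{257}} = \frac{1}{- \frac{24733809}{257}} = - \frac{257}{24733809}$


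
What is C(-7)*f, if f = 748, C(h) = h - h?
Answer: 0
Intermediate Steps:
C(h) = 0
C(-7)*f = 0*748 = 0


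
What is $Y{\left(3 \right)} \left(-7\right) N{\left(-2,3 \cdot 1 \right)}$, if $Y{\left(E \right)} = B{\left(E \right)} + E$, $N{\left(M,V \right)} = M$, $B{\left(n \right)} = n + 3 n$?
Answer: $210$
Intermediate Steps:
$B{\left(n \right)} = 4 n$
$Y{\left(E \right)} = 5 E$ ($Y{\left(E \right)} = 4 E + E = 5 E$)
$Y{\left(3 \right)} \left(-7\right) N{\left(-2,3 \cdot 1 \right)} = 5 \cdot 3 \left(-7\right) \left(-2\right) = 15 \left(-7\right) \left(-2\right) = \left(-105\right) \left(-2\right) = 210$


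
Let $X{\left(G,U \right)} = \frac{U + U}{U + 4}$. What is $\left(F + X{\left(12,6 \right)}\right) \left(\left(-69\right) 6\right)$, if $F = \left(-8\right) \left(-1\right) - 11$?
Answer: $\frac{3726}{5} \approx 745.2$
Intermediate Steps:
$X{\left(G,U \right)} = \frac{2 U}{4 + U}$
$F = -3$ ($F = 8 - 11 = -3$)
$\left(F + X{\left(12,6 \right)}\right) \left(\left(-69\right) 6\right) = \left(-3 + 2 \cdot 6 \frac{1}{4 + 6}\right) \left(\left(-69\right) 6\right) = \left(-3 + 2 \cdot 6 \cdot \frac{1}{10}\right) \left(-414\right) = \left(-3 + \frac{6}{5}\right) \left(-414\right) = \left(- \frac{9}{5}\right) \left(-414\right) = \frac{3726}{5}$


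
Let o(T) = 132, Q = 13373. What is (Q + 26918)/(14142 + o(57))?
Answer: 40291/14274 ≈ 2.8227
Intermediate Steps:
(Q + 26918)/(14142 + o(57)) = (13373 + 26918)/(14142 + 132) = 40291/14274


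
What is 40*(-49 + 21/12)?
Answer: -1890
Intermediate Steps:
40*(-49 + 21/12) = 40*(-49 + 21*(1/12)) = 40*(-49 + 7/4) = 40*(-189/4) = -1890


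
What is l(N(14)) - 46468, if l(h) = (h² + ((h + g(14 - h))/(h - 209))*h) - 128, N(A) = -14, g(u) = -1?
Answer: -10347410/223 ≈ -46401.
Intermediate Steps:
l(h) = -128 + h² + h*(-1 + h)/(-209 + h) (l(h) = (h² + ((h - 1)/(h - 209))*h) - 128 = (h² + ((-1 + h)/(-209 + h))*h) - 128 = (h² + h*(-1 + h)/(-209 + h)) - 128 = -128 + h² + h*(-1 + h)/(-209 + h))
l(N(14)) - 46468 = (26752 + (-14)³ - 208*(-14)² - 129*(-14))/(-209 - 14) - 46468 = (26752 - 2744 - 208*196 + 1806)/(-223) - 46468 = -(26752 - 2744 - 40768 + 1806)/223 - 46468 = -1/223*(-14954) - 46468 = 14954/223 - 46468 = -10347410/223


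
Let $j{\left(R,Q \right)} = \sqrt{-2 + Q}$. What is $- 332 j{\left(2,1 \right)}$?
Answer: $- 332 i \approx - 332.0 i$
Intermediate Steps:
$- 332 j{\left(2,1 \right)} = - 332 \sqrt{-2 + 1} = - 332 \sqrt{-1} = - 332 i$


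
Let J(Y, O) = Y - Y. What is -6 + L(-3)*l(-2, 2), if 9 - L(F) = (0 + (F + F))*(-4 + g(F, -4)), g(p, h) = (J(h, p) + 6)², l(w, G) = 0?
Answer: -6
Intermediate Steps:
J(Y, O) = 0
g(p, h) = 36 (g(p, h) = (0 + 6)² = 6² = 36)
L(F) = 9 - 64*F (L(F) = 9 - (0 + (F + F))*(-4 + 36) = 9 - (0 + 2*F)*32 = 9 - 2*F*32 = 9 - 64*F)
-6 + L(-3)*l(-2, 2) = -6 + (9 - 64*(-3))*0 = -6 + (9 + 192)*0 = -6 + 201*0 = -6 + 0 = -6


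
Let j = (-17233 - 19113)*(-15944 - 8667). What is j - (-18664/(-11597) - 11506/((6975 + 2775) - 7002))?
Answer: 14253393458448073/15934278 ≈ 8.9451e+8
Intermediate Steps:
j = 894511406 (j = -36346*(-24611) = 894511406)
j - (-18664/(-11597) - 11506/((6975 + 2775) - 7002)) = 894511406 - (-18664/(-11597) - 11506/((6975 + 2775) - 7002)) = 894511406 - (-18664*(-1/11597) - 11506/(9750 - 7002)) = 894511406 - (18664/11597 - 11506/2748) = 894511406 - (18664/11597 - 11506*1/2748) = 894511406 - (18664/11597 - 5753/1374) = 894511406 - 1*(-41073205/15934278) = 894511406 + 41073205/15934278 = 14253393458448073/15934278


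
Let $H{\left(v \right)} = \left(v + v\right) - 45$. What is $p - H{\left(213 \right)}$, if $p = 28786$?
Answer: $28405$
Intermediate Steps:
$H{\left(v \right)} = -45 + 2 v$ ($H{\left(v \right)} = 2 v - 45 = -45 + 2 v$)
$p - H{\left(213 \right)} = 28786 - \left(-45 + 2 \cdot 213\right) = 28786 - \left(-45 + 426\right) = 28786 - 381 = 28405$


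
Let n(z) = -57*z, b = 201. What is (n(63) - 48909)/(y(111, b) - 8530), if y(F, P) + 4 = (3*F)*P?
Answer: -52500/58399 ≈ -0.89899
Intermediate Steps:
y(F, P) = -4 + 3*F*P (y(F, P) = -4 + (3*F)*P = -4 + 3*F*P)
(n(63) - 48909)/(y(111, b) - 8530) = (-57*63 - 48909)/((-4 + 3*111*201) - 8530) = (-3591 - 48909)/((-4 + 66933) - 8530) = -52500/(66929 - 8530) = -52500/58399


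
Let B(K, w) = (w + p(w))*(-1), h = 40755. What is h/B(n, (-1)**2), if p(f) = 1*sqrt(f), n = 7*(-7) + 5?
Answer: -40755/2 ≈ -20378.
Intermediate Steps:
n = -44 (n = -49 + 5 = -44)
p(f) = sqrt(f)
B(K, w) = -w - sqrt(w) (B(K, w) = (w + sqrt(w))*(-1) = -w - sqrt(w))
h/B(n, (-1)**2) = 40755/(-1*(-1)**2 - sqrt((-1)**2)) = 40755/(-1*1 - sqrt(1)) = 40755/(-1 - 1*1) = 40755/(-1 - 1) = 40755/(-2) = 40755*(-1/2) = -40755/2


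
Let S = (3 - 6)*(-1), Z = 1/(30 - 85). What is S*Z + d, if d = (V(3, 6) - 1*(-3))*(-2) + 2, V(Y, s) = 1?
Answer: -333/55 ≈ -6.0545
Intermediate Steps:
Z = -1/55 (Z = 1/(-55) = -1/55 ≈ -0.018182)
S = 3 (S = -3*(-1) = 3)
d = -6 (d = (1 - 1*(-3))*(-2) + 2 = (1 + 3)*(-2) + 2 = 4*(-2) + 2 = -8 + 2 = -6)
S*Z + d = 3*(-1/55) - 6 = -3/55 - 6 = -333/55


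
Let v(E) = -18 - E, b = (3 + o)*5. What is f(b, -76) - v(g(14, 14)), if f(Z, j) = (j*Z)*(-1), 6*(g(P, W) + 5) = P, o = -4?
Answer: -1094/3 ≈ -364.67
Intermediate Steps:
g(P, W) = -5 + P/6
b = -5 (b = (3 - 4)*5 = -1*5 = -5)
f(Z, j) = -Z*j (f(Z, j) = (Z*j)*(-1) = -Z*j)
f(b, -76) - v(g(14, 14)) = -1*(-5)*(-76) - (-18 - (-5 + (1/6)*14)) = -380 - (-18 - (-5 + 7/3)) = -380 - (-18 - 1*(-8/3)) = -380 - (-18 + 8/3) = -380 - 1*(-46/3) = -380 + 46/3 = -1094/3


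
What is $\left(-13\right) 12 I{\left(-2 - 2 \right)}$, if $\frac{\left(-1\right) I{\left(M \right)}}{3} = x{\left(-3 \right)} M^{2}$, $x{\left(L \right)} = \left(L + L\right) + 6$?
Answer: $0$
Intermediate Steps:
$x{\left(L \right)} = 6 + 2 L$ ($x{\left(L \right)} = 2 L + 6 = 6 + 2 L$)
$I{\left(M \right)} = 0$ ($I{\left(M \right)} = - 3 \left(6 + 2 \left(-3\right)\right) M^{2} = - 3 \left(6 - 6\right) M^{2} = - 3 \cdot 0 M^{2} = \left(-3\right) 0 = 0$)
$\left(-13\right) 12 I{\left(-2 - 2 \right)} = \left(-13\right) 12 \cdot 0 = \left(-156\right) 0 = 0$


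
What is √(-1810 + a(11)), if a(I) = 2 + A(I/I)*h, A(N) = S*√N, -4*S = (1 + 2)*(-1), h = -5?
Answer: I*√7247/2 ≈ 42.565*I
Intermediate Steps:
S = ¾ (S = -(1 + 2)*(-1)/4 = -3*(-1)/4 = -¼*(-3) = ¾ ≈ 0.75000)
A(N) = 3*√N/4
a(I) = -7/4 (a(I) = 2 + (3*√(I/I)/4)*(-5) = 2 + (3*√1/4)*(-5) = 2 + ((¾)*1)*(-5) = 2 + (¾)*(-5) = 2 - 15/4 = -7/4)
√(-1810 + a(11)) = √(-1810 - 7/4) = √(-7247/4) = I*√7247/2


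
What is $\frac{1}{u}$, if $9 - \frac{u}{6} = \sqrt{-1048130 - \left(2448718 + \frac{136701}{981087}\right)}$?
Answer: $\frac{327029}{762398159672} + \frac{i \sqrt{373980798853747611}}{6861583437048} \approx 4.2895 \cdot 10^{-7} + 8.9125 \cdot 10^{-5} i$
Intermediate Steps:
$u = 54 - \frac{6 i \sqrt{373980798853747611}}{327029}$ ($u = 54 - 6 \sqrt{-1048130 - \left(2448718 + \frac{136701}{981087}\right)} = 54 - 6 \sqrt{-1048130 - \frac{800801844389}{327029}} = 54 - 6 \sqrt{- \frac{1143570750159}{327029}} = 54 - 6 \frac{i \sqrt{373980798853747611}}{327029} = 54 - \frac{6 i \sqrt{373980798853747611}}{327029} \approx 54.0 - 11220.0 i$)
$\frac{1}{u} = \frac{1}{54 - \frac{6 i \sqrt{373980798853747611}}{327029}}$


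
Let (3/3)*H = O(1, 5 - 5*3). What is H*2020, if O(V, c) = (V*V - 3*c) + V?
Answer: 64640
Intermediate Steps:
O(V, c) = V + V**2 - 3*c (O(V, c) = (V**2 - 3*c) + V = V + V**2 - 3*c)
H = 32 (H = 1 + 1**2 - 3*(5 - 5*3) = 1 + 1 - 3*(5 - 15) = 1 + 1 - 3*(-10) = 1 + 1 + 30 = 32)
H*2020 = 32*2020 = 64640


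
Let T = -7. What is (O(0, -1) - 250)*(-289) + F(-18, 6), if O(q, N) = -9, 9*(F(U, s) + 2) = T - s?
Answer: 673628/9 ≈ 74848.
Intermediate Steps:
F(U, s) = -25/9 - s/9 (F(U, s) = -2 + (-7 - s)/9 = -2 + (-7/9 - s/9) = -25/9 - s/9)
(O(0, -1) - 250)*(-289) + F(-18, 6) = (-9 - 250)*(-289) + (-25/9 - ⅑*6) = -259*(-289) + (-25/9 - ⅔) = 74851 - 31/9 = 673628/9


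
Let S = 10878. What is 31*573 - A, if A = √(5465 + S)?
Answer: 17763 - √16343 ≈ 17635.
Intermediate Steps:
A = √16343 (A = √(5465 + 10878) = √16343 ≈ 127.84)
31*573 - A = 31*573 - √16343 = 17763 - √16343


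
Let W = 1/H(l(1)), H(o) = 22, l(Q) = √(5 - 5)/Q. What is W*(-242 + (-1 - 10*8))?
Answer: -323/22 ≈ -14.682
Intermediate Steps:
l(Q) = 0 (l(Q) = √0/Q = 0/Q = 0)
W = 1/22 ≈ 0.045455
W*(-242 + (-1 - 10*8)) = (-242 + (-1 - 10*8))/22 = (-242 + (-1 - 80))/22 = (-242 - 81)/22 = (1/22)*(-323) = -323/22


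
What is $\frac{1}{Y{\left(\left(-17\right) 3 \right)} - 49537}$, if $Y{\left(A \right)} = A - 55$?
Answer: $- \frac{1}{49643} \approx -2.0144 \cdot 10^{-5}$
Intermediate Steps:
$Y{\left(A \right)} = -55 + A$ ($Y{\left(A \right)} = A - 55 = -55 + A$)
$\frac{1}{Y{\left(\left(-17\right) 3 \right)} - 49537} = \frac{1}{\left(-55 - 51\right) - 49537} = \frac{1}{-106 - 49537} = \frac{1}{-49643} = - \frac{1}{49643}$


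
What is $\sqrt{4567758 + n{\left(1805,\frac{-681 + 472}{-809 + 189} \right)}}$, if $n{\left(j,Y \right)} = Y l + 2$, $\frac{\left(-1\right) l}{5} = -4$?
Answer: $\frac{\sqrt{4389623839}}{31} \approx 2137.2$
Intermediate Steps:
$l = 20$ ($l = \left(-5\right) \left(-4\right) = 20$)
$n{\left(j,Y \right)} = 2 + 20 Y$ ($n{\left(j,Y \right)} = Y 20 + 2 = 20 Y + 2 = 2 + 20 Y$)
$\sqrt{4567758 + n{\left(1805,\frac{-681 + 472}{-809 + 189} \right)}} = \sqrt{4567758 + \left(2 + 20 \frac{-681 + 472}{-809 + 189}\right)} = \sqrt{4567758 + \left(2 + 20 \left(- \frac{209}{-620}\right)\right)} = \sqrt{4567758 + \left(2 + 20 \left(\left(-209\right) \left(- \frac{1}{620}\right)\right)\right)} = \sqrt{4567758 + \left(2 + 20 \cdot \frac{209}{620}\right)} = \sqrt{4567758 + \left(2 + \frac{209}{31}\right)} = \sqrt{4567758 + \frac{271}{31}} = \sqrt{\frac{141600769}{31}} = \frac{\sqrt{4389623839}}{31}$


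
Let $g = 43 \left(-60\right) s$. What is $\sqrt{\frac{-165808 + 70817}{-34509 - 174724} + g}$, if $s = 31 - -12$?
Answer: $\frac{i \sqrt{4856761177929757}}{209233} \approx 333.08 i$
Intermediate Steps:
$s = 43$ ($s = 31 + 12 = 43$)
$g = -110940$ ($g = 43 \left(-60\right) 43 = \left(-2580\right) 43 = -110940$)
$\sqrt{\frac{-165808 + 70817}{-34509 - 174724} + g} = \sqrt{\frac{-165808 + 70817}{-34509 - 174724} - 110940} = \sqrt{- \frac{94991}{-209233} - 110940} = \sqrt{\left(-94991\right) \left(- \frac{1}{209233}\right) - 110940} = \sqrt{\frac{94991}{209233} - 110940} = \sqrt{- \frac{23212214029}{209233}} = \frac{i \sqrt{4856761177929757}}{209233}$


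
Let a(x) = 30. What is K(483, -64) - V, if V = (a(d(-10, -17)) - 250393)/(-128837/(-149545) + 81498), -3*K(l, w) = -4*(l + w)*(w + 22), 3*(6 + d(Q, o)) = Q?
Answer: -285935860868773/12187747247 ≈ -23461.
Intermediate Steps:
d(Q, o) = -6 + Q/3
K(l, w) = 4*(22 + w)*(l + w)/3 (K(l, w) = -(-4)*(l + w)*(w + 22)/3 = -(-4)*(l + w)*(22 + w)/3 = -(-4)*(22 + w)*(l + w)/3 = 4*(22 + w)*(l + w)/3)
V = -37440534835/12187747247 (V = (30 - 250393)/(-128837/(-149545) + 81498) = -250363/(-128837*(-1/149545) + 81498) = -250363/(128837/149545 + 81498) = -250363/12187747247/149545 = -250363*149545/12187747247 = -37440534835/12187747247 ≈ -3.0720)
K(483, -64) - V = ((4/3)*(-64)² + (88/3)*483 + (88/3)*(-64) + (4/3)*483*(-64)) - 1*(-37440534835/12187747247) = ((4/3)*4096 + 14168 - 5632/3 - 41216) + 37440534835/12187747247 = (16384/3 + 14168 - 5632/3 - 41216) + 37440534835/12187747247 = -23464 + 37440534835/12187747247 = -285935860868773/12187747247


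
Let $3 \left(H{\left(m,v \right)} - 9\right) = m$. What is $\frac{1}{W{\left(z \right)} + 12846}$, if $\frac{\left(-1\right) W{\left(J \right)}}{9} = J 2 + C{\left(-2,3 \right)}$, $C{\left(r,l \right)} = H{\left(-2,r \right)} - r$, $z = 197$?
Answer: $\frac{1}{9207} \approx 0.00010861$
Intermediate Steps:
$H{\left(m,v \right)} = 9 + \frac{m}{3}$
$C{\left(r,l \right)} = \frac{25}{3} - r$ ($C{\left(r,l \right)} = \left(9 + \frac{1}{3} \left(-2\right)\right) - r = \left(9 - \frac{2}{3}\right) - r = \frac{25}{3} - r$)
$W{\left(J \right)} = -93 - 18 J$ ($W{\left(J \right)} = - 9 \left(J 2 + \left(\frac{25}{3} - -2\right)\right) = - 9 \left(2 J + \left(\frac{25}{3} + 2\right)\right) = - 9 \left(2 J + \frac{31}{3}\right) = - 9 \left(\frac{31}{3} + 2 J\right) = -93 - 18 J$)
$\frac{1}{W{\left(z \right)} + 12846} = \frac{1}{\left(-93 - 3546\right) + 12846} = \frac{1}{-3639 + 12846} = \frac{1}{9207}$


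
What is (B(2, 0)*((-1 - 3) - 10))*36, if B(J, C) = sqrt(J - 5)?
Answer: -504*I*sqrt(3) ≈ -872.95*I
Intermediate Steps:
B(J, C) = sqrt(-5 + J)
(B(2, 0)*((-1 - 3) - 10))*36 = (sqrt(-5 + 2)*((-1 - 3) - 10))*36 = (sqrt(-3)*(-4 - 10))*36 = ((I*sqrt(3))*(-14))*36 = -14*I*sqrt(3)*36 = -504*I*sqrt(3)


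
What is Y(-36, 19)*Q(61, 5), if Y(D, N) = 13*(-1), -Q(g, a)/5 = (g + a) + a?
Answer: 4615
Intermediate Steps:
Q(g, a) = -10*a - 5*g (Q(g, a) = -5*((g + a) + a) = -5*((a + g) + a) = -5*(g + 2*a) = -10*a - 5*g)
Y(D, N) = -13
Y(-36, 19)*Q(61, 5) = -13*(-10*5 - 5*61) = -13*(-50 - 305) = -13*(-355) = 4615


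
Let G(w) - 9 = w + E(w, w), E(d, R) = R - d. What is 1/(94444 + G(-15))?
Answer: 1/94438 ≈ 1.0589e-5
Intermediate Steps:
G(w) = 9 + w (G(w) = 9 + (w + (w - w)) = 9 + (w + 0) = 9 + w)
1/(94444 + G(-15)) = 1/(94444 + (9 - 15)) = 1/(94444 - 6) = 1/94438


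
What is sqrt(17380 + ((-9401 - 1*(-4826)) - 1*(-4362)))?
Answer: sqrt(17167) ≈ 131.02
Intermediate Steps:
sqrt(17380 + ((-9401 - 1*(-4826)) - 1*(-4362))) = sqrt(17380 + ((-9401 + 4826) + 4362)) = sqrt(17380 + (-4575 + 4362)) = sqrt(17380 - 213) = sqrt(17167)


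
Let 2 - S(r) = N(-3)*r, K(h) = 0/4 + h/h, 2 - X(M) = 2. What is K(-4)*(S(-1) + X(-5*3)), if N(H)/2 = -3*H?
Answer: 20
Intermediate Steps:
N(H) = -6*H (N(H) = 2*(-3*H) = -6*H)
X(M) = 0 (X(M) = 2 - 1*2 = 2 - 2 = 0)
K(h) = 1 (K(h) = 0*(¼) + 1 = 0 + 1 = 1)
S(r) = 2 - 18*r (S(r) = 2 - (-6*(-3))*r = 2 - 18*r)
K(-4)*(S(-1) + X(-5*3)) = 1*((2 - 18*(-1)) + 0) = 1*((2 + 18) + 0) = 1*(20 + 0) = 1*20 = 20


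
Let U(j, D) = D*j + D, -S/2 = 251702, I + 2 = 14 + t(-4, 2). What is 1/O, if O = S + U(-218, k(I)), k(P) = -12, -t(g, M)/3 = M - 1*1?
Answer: -1/500800 ≈ -1.9968e-6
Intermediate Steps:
t(g, M) = 3 - 3*M (t(g, M) = -3*(M - 1*1) = -3*(M - 1) = -3*(-1 + M) = 3 - 3*M)
I = 9 (I = -2 + (14 + (3 - 3*2)) = -2 + (14 + (3 - 6)) = -2 + (14 - 3) = -2 + 11 = 9)
S = -503404 (S = -2*251702 = -503404)
U(j, D) = D + D*j
O = -500800 (O = -503404 - 12*(1 - 218) = -503404 - 12*(-217) = -503404 + 2604 = -500800)
1/O = 1/(-500800) = -1/500800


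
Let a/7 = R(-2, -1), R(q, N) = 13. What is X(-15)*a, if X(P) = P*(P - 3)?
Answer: 24570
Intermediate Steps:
a = 91 (a = 7*13 = 91)
X(P) = P*(-3 + P)
X(-15)*a = -15*(-3 - 15)*91 = -15*(-18)*91 = 270*91 = 24570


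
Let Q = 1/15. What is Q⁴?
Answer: 1/50625 ≈ 1.9753e-5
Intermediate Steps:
Q = 1/15 ≈ 0.066667
Q⁴ = (1/15)⁴ = 1/50625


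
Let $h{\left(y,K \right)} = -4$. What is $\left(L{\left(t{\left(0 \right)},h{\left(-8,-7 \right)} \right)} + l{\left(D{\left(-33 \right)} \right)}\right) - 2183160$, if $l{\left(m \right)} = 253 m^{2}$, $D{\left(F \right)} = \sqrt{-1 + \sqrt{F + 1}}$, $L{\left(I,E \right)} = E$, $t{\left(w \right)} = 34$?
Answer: $-2183417 + 1012 i \sqrt{2} \approx -2.1834 \cdot 10^{6} + 1431.2 i$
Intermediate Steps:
$D{\left(F \right)} = \sqrt{-1 + \sqrt{1 + F}}$
$\left(L{\left(t{\left(0 \right)},h{\left(-8,-7 \right)} \right)} + l{\left(D{\left(-33 \right)} \right)}\right) - 2183160 = \left(-4 + 253 \left(\sqrt{-1 + \sqrt{1 - 33}}\right)^{2}\right) - 2183160 = \left(-4 + 253 \left(\sqrt{-1 + \sqrt{-32}}\right)^{2}\right) - 2183160 = \left(-4 + 253 \left(\sqrt{-1 + 4 i \sqrt{2}}\right)^{2}\right) - 2183160 = \left(-4 + 253 \left(-1 + 4 i \sqrt{2}\right)\right) - 2183160 = \left(-4 - \left(253 - 1012 i \sqrt{2}\right)\right) - 2183160 = \left(-257 + 1012 i \sqrt{2}\right) - 2183160 = -2183417 + 1012 i \sqrt{2}$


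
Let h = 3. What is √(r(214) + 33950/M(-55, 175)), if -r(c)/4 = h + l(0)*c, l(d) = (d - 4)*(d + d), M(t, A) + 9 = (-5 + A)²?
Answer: I*√9035429122/28891 ≈ 3.2901*I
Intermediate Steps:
M(t, A) = -9 + (-5 + A)²
l(d) = 2*d*(-4 + d) (l(d) = (-4 + d)*(2*d) = 2*d*(-4 + d))
r(c) = -12 (r(c) = -4*(3 + (2*0*(-4 + 0))*c) = -4*(3 + (2*0*(-4))*c) = -4*(3 + 0*c) = -4*(3 + 0) = -4*3 = -12)
√(r(214) + 33950/M(-55, 175)) = √(-12 + 33950/(-9 + (-5 + 175)²)) = √(-12 + 33950/(-9 + 170²)) = √(-12 + 33950/(-9 + 28900)) = √(-12 + 33950/28891) = √(-312742/28891) = I*√9035429122/28891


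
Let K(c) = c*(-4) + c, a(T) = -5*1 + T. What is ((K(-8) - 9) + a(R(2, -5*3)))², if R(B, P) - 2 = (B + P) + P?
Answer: 256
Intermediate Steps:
R(B, P) = 2 + B + 2*P (R(B, P) = 2 + ((B + P) + P) = 2 + (B + 2*P) = 2 + B + 2*P)
a(T) = -5 + T
K(c) = -3*c (K(c) = -4*c + c = -3*c)
((K(-8) - 9) + a(R(2, -5*3)))² = ((-3*(-8) - 9) + (-5 + (2 + 2 + 2*(-5*3))))² = ((24 - 9) + (-5 + (2 + 2 + 2*(-15))))² = (15 + (-5 + (2 + 2 - 30)))² = (15 + (-5 - 26))² = (15 - 31)² = (-16)² = 256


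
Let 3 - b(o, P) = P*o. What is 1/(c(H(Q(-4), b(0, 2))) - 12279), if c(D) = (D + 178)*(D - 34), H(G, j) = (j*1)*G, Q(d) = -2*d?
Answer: -1/14299 ≈ -6.9935e-5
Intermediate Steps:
b(o, P) = 3 - P*o
H(G, j) = G*j (H(G, j) = j*G = G*j)
c(D) = (-34 + D)*(178 + D) (c(D) = (178 + D)*(-34 + D) = (-34 + D)*(178 + D))
1/(c(H(Q(-4), b(0, 2))) - 12279) = 1/((-6052 + ((-2*(-4))*(3 - 1*2*0))² + 144*((-2*(-4))*(3 - 1*2*0))) - 12279) = 1/((-6052 + (8*(3 + 0))² + 144*(8*(3 + 0))) - 12279) = 1/((-6052 + (8*3)² + 144*(8*3)) - 12279) = 1/((-6052 + 24² + 144*24) - 12279) = 1/((-6052 + 576 + 3456) - 12279) = 1/(-2020 - 12279) = 1/(-14299) = -1/14299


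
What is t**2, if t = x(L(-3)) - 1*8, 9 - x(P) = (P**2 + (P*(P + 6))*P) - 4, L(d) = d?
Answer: 961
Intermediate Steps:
x(P) = 13 - P**2 - P**2*(6 + P) (x(P) = 9 - ((P**2 + (P*(P + 6))*P) - 4) = 9 - ((P**2 + (P*(6 + P))*P) - 4) = 9 - ((P**2 + P**2*(6 + P)) - 4) = 9 - (-4 + P**2 + P**2*(6 + P)) = 9 + (4 - P**2 - P**2*(6 + P)) = 13 - P**2 - P**2*(6 + P))
t = -31 (t = (13 - 1*(-3)**3 - 7*(-3)**2) - 1*8 = (13 - 1*(-27) - 7*9) - 8 = (13 + 27 - 63) - 8 = -23 - 8 = -31)
t**2 = (-31)**2 = 961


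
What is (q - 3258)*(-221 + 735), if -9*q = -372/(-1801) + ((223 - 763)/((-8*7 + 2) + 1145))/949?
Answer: -9367920167653028/5594044677 ≈ -1.6746e+6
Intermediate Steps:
q = -128060336/5594044677 (q = -(-372/(-1801) + ((223 - 763)/((-8*7 + 2) + 1145))/949)/9 = -(-372*(-1/1801) - 540/((-56 + 2) + 1145)*(1/949))/9 = -(372/1801 - 540/(-54 + 1145)*(1/949))/9 = -(372/1801 - 540/1091*(1/949))/9 = -(372/1801 - 540*1/1091*(1/949))/9 = -(372/1801 - 540/1091*1/949)/9 = -(372/1801 - 540/1035359)/9 = -⅑*384181008/1864681559 = -128060336/5594044677 ≈ -0.022892)
(q - 3258)*(-221 + 735) = (-128060336/5594044677 - 3258)*(-221 + 735) = -18225525618002/5594044677*514 = -9367920167653028/5594044677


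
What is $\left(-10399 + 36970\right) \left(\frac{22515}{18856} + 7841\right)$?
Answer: $\frac{3929117832681}{18856} \approx 2.0838 \cdot 10^{8}$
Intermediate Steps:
$\left(-10399 + 36970\right) \left(\frac{22515}{18856} + 7841\right) = 26571 \left(22515 \cdot \frac{1}{18856} + 7841\right) = 26571 \left(\frac{22515}{18856} + 7841\right) = 26571 \cdot \frac{147872411}{18856} = \frac{3929117832681}{18856}$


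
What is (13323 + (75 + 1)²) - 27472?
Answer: -8373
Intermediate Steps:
(13323 + (75 + 1)²) - 27472 = (13323 + 76²) - 27472 = (13323 + 5776) - 27472 = 19099 - 27472 = -8373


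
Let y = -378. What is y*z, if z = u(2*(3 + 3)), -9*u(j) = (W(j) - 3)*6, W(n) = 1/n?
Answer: -735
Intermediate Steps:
W(n) = 1/n
u(j) = 2 - 2/(3*j) (u(j) = -(1/j - 3)*6/9 = -(-3 + 1/j)*6/9 = -(-18 + 6/j)/9 = 2 - 2/(3*j))
z = 35/18 (z = 2 - 2*1/(2*(3 + 3))/3 = 2 - 2/(3*(2*6)) = 2 - ⅔/12 = 2 - ⅔*1/12 = 2 - 1/18 = 35/18 ≈ 1.9444)
y*z = -378*35/18 = -735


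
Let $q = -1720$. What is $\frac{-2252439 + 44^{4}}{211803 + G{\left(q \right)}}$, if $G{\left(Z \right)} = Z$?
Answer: $\frac{1495657}{210083} \approx 7.1194$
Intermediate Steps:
$\frac{-2252439 + 44^{4}}{211803 + G{\left(q \right)}} = \frac{-2252439 + 44^{4}}{211803 - 1720} = \frac{-2252439 + 3748096}{210083} = 1495657 \cdot \frac{1}{210083} = \frac{1495657}{210083}$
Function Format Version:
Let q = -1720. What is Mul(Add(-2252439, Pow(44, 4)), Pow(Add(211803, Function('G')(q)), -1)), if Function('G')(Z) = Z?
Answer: Rational(1495657, 210083) ≈ 7.1194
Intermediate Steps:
Mul(Add(-2252439, Pow(44, 4)), Pow(Add(211803, Function('G')(q)), -1)) = Mul(Add(-2252439, Pow(44, 4)), Pow(Add(211803, -1720), -1)) = Mul(Add(-2252439, 3748096), Pow(210083, -1)) = Mul(1495657, Rational(1, 210083)) = Rational(1495657, 210083)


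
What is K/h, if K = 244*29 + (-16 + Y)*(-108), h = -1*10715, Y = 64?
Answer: -1892/10715 ≈ -0.17657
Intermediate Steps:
h = -10715
K = 1892 (K = 244*29 + (-16 + 64)*(-108) = 7076 + 48*(-108) = 7076 - 5184 = 1892)
K/h = 1892/(-10715) = 1892*(-1/10715) = -1892/10715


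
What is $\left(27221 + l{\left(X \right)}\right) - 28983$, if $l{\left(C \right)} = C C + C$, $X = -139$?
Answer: $17420$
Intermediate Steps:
$l{\left(C \right)} = C + C^{2}$ ($l{\left(C \right)} = C^{2} + C = C + C^{2}$)
$\left(27221 + l{\left(X \right)}\right) - 28983 = \left(27221 - 139 \left(1 - 139\right)\right) - 28983 = \left(27221 - -19182\right) - 28983 = \left(27221 + 19182\right) - 28983 = 46403 - 28983 = 17420$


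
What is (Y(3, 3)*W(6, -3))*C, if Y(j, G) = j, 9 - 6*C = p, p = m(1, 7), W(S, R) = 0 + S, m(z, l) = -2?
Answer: 33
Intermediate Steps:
W(S, R) = S
p = -2
C = 11/6 (C = 3/2 - 1/6*(-2) = 3/2 + 1/3 = 11/6 ≈ 1.8333)
(Y(3, 3)*W(6, -3))*C = (3*6)*(11/6) = 18*(11/6) = 33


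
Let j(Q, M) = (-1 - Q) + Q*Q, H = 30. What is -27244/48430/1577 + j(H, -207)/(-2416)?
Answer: -33217461547/92259924880 ≈ -0.36004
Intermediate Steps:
j(Q, M) = -1 + Q**2 - Q (j(Q, M) = (-1 - Q) + Q**2 = -1 + Q**2 - Q)
-27244/48430/1577 + j(H, -207)/(-2416) = -27244/48430/1577 + (-1 + 30**2 - 1*30)/(-2416) = -27244*1/48430*(1/1577) + (-1 + 900 - 30)*(-1/2416) = -13622/24215*1/1577 + 869*(-1/2416) = -13622/38187055 - 869/2416 = -33217461547/92259924880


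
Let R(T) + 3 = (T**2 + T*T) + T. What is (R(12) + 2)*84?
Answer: 25116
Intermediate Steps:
R(T) = -3 + T + 2*T**2 (R(T) = -3 + ((T**2 + T*T) + T) = -3 + ((T**2 + T**2) + T) = -3 + (2*T**2 + T) = -3 + (T + 2*T**2) = -3 + T + 2*T**2)
(R(12) + 2)*84 = ((-3 + 12 + 2*12**2) + 2)*84 = ((-3 + 12 + 2*144) + 2)*84 = ((-3 + 12 + 288) + 2)*84 = (297 + 2)*84 = 299*84 = 25116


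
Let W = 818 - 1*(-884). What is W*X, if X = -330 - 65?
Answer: -672290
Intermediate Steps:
W = 1702 (W = 818 + 884 = 1702)
X = -395
W*X = 1702*(-395) = -672290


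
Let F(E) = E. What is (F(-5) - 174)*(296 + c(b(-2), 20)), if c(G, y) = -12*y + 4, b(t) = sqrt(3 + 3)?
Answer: -10740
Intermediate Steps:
b(t) = sqrt(6)
c(G, y) = 4 - 12*y
(F(-5) - 174)*(296 + c(b(-2), 20)) = (-5 - 174)*(296 + (4 - 12*20)) = -179*(296 + (4 - 240)) = -179*(296 - 236) = -179*60 = -10740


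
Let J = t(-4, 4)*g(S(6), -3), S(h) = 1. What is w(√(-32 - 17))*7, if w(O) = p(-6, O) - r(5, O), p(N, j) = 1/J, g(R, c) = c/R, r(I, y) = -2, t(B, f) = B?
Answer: 175/12 ≈ 14.583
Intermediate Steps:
J = 12 (J = -(-12)/1 = -(-12) = -4*(-3) = 12)
p(N, j) = 1/12
w(O) = 25/12 (w(O) = 1/12 - 1*(-2) = 1/12 + 2 = 25/12)
w(√(-32 - 17))*7 = (25/12)*7 = 175/12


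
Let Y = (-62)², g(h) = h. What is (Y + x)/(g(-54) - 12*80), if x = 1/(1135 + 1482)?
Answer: -10059749/2653638 ≈ -3.7909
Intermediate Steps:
Y = 3844
x = 1/2617 ≈ 0.00038212
(Y + x)/(g(-54) - 12*80) = (3844 + 1/2617)/(-54 - 12*80) = 10059749/(2617*(-54 - 960)) = (10059749/2617)/(-1014) = (10059749/2617)*(-1/1014) = -10059749/2653638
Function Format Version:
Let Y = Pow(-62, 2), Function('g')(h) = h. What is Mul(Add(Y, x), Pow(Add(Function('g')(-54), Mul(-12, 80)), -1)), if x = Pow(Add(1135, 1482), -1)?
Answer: Rational(-10059749, 2653638) ≈ -3.7909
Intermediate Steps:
Y = 3844
x = Rational(1, 2617) (x = Pow(2617, -1) = Rational(1, 2617) ≈ 0.00038212)
Mul(Add(Y, x), Pow(Add(Function('g')(-54), Mul(-12, 80)), -1)) = Mul(Add(3844, Rational(1, 2617)), Pow(Add(-54, Mul(-12, 80)), -1)) = Mul(Rational(10059749, 2617), Pow(Add(-54, -960), -1)) = Mul(Rational(10059749, 2617), Pow(-1014, -1)) = Mul(Rational(10059749, 2617), Rational(-1, 1014)) = Rational(-10059749, 2653638)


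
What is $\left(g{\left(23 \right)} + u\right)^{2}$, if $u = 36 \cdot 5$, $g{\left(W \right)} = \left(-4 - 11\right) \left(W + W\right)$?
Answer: $260100$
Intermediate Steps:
$g{\left(W \right)} = - 30 W$ ($g{\left(W \right)} = - 15 \cdot 2 W = - 30 W$)
$u = 180$
$\left(g{\left(23 \right)} + u\right)^{2} = \left(\left(-30\right) 23 + 180\right)^{2} = \left(-690 + 180\right)^{2} = \left(-510\right)^{2} = 260100$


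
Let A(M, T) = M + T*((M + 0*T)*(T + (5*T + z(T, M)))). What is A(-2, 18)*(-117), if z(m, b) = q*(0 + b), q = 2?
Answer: 438282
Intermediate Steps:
z(m, b) = 2*b (z(m, b) = 2*(0 + b) = 2*b)
A(M, T) = M + M*T*(2*M + 6*T) (A(M, T) = M + T*((M + 0*T)*(T + (5*T + 2*M))) = M + T*((M + 0)*(T + (2*M + 5*T))) = M + T*(M*(2*M + 6*T)) = M + M*T*(2*M + 6*T))
A(-2, 18)*(-117) = -2*(1 + 6*18**2 + 2*(-2)*18)*(-117) = -2*(1 + 6*324 - 72)*(-117) = -2*(1 + 1944 - 72)*(-117) = -2*1873*(-117) = -3746*(-117) = 438282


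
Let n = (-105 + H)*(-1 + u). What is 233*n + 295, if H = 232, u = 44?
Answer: 1272708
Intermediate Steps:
n = 5461 (n = (-105 + 232)*(-1 + 44) = 127*43 = 5461)
233*n + 295 = 233*5461 + 295 = 1272413 + 295 = 1272708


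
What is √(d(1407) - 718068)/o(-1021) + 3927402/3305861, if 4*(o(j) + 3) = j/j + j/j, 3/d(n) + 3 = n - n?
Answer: 3927402/3305861 - 2*I*√718069/5 ≈ 1.188 - 338.96*I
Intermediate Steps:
d(n) = -1 (d(n) = 3/(-3 + (n - n)) = 3/(-3 + 0) = 3/(-3) = 3*(-⅓) = -1)
o(j) = -5/2 (o(j) = -3 + (j/j + j/j)/4 = -3 + (1 + 1)/4 = -3 + (¼)*2 = -3 + ½ = -5/2)
√(d(1407) - 718068)/o(-1021) + 3927402/3305861 = √(-1 - 718068)/(-5/2) + 3927402/3305861 = √(-718069)*(-⅖) + 3927402*(1/3305861) = (I*√718069)*(-⅖) + 3927402/3305861 = -2*I*√718069/5 + 3927402/3305861 = 3927402/3305861 - 2*I*√718069/5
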